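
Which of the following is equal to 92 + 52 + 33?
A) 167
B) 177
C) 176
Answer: B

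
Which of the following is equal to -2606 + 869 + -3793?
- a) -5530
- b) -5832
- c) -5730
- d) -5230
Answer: a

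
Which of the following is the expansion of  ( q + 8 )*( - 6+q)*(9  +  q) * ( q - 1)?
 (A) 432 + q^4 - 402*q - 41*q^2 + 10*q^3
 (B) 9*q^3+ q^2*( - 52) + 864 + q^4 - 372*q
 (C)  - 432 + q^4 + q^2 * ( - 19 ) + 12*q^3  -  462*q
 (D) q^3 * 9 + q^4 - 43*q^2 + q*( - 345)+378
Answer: A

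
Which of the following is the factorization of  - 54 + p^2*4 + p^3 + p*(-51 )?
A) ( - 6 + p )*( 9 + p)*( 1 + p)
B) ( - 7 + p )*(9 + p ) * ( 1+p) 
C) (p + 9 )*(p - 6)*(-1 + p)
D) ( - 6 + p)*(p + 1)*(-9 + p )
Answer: A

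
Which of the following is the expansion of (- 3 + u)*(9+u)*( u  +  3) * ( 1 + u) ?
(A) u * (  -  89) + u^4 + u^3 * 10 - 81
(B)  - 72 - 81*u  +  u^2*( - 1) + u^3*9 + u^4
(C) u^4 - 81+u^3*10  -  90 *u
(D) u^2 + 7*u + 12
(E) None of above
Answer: C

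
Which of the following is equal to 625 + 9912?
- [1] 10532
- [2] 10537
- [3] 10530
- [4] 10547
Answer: 2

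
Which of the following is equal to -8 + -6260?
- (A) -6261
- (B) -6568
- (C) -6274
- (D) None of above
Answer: D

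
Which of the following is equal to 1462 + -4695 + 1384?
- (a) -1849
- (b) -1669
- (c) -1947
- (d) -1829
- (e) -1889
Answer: a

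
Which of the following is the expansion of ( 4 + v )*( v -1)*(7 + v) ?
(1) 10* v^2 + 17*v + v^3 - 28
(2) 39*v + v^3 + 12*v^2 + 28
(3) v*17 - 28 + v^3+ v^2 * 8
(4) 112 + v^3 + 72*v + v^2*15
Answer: 1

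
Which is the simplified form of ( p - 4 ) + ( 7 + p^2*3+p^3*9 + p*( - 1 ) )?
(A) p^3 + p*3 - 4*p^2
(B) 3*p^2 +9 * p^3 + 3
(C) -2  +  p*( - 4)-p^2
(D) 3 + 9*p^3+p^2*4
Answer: B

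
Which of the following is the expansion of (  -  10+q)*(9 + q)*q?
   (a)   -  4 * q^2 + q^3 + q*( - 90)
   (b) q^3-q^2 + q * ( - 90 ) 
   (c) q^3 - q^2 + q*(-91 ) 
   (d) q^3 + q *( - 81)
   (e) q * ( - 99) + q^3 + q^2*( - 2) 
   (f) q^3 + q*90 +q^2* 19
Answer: b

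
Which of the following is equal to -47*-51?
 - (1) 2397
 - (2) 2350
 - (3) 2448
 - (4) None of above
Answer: 1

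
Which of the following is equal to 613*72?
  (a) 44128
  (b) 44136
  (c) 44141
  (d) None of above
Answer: b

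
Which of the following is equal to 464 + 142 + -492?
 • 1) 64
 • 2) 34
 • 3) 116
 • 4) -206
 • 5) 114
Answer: 5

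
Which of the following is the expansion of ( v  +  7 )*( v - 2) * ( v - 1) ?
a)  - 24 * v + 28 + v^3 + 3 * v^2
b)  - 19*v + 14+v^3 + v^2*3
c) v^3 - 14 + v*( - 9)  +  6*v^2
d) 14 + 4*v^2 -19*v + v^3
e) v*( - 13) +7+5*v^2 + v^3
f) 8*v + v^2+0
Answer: d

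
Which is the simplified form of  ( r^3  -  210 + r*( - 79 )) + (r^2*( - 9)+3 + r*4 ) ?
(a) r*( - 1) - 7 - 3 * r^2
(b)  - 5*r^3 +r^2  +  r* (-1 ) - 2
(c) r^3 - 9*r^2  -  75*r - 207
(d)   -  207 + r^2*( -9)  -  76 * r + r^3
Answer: c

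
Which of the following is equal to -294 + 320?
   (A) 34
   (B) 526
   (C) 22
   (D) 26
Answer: D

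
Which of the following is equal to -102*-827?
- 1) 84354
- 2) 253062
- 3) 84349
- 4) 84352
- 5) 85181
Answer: 1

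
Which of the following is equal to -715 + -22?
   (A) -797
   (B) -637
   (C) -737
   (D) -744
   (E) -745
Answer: C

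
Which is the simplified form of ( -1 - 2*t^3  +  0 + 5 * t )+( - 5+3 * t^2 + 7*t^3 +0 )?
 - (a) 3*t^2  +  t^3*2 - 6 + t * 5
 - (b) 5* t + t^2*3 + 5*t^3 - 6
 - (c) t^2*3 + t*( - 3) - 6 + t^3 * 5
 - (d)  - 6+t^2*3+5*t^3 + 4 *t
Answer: b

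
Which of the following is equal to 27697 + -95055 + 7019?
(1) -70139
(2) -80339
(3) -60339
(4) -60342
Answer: 3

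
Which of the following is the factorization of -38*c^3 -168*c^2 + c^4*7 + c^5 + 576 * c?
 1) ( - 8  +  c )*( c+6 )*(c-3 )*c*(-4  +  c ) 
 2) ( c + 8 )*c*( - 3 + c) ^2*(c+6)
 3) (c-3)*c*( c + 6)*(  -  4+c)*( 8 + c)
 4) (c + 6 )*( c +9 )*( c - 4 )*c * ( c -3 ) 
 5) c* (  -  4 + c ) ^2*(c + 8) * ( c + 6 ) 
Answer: 3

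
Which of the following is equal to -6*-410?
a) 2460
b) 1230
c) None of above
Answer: a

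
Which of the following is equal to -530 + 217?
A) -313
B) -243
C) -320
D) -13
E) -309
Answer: A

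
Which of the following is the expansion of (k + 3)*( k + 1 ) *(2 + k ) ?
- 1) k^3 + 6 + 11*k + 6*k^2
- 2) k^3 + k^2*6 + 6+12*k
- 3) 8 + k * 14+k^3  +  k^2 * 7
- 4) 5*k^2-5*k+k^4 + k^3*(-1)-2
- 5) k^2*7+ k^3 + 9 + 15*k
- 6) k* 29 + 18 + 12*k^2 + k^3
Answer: 1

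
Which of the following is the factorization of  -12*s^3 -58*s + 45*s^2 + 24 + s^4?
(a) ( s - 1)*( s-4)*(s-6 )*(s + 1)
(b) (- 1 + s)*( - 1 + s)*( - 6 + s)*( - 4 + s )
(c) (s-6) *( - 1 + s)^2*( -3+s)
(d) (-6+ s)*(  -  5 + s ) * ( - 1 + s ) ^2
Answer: b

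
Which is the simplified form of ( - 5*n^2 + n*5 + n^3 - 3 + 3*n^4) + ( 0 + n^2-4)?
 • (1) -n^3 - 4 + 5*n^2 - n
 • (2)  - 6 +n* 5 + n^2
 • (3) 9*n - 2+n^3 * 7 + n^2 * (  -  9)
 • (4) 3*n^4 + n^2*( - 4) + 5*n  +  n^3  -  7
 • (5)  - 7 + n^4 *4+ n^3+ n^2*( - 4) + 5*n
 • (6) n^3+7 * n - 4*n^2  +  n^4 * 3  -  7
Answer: 4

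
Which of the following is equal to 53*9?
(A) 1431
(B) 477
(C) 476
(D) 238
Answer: B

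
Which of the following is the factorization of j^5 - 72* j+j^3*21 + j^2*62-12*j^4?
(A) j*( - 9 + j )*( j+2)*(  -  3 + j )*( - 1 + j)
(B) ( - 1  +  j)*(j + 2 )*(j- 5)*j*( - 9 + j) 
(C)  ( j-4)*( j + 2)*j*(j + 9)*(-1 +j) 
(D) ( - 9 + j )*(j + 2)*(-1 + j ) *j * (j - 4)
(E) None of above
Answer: D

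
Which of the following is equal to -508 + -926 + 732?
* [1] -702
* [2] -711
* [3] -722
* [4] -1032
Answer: 1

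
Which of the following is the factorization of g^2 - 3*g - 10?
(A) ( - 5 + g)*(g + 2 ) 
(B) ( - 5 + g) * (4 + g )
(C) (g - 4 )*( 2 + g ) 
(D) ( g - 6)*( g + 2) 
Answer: A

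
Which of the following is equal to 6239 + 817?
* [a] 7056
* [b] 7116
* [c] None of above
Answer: a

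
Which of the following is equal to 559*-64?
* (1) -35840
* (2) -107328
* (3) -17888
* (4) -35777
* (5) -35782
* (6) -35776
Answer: 6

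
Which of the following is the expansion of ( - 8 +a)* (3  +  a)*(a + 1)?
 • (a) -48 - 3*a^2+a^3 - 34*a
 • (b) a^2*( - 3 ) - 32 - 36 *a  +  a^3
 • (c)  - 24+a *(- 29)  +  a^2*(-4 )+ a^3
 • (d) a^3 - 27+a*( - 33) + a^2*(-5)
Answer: c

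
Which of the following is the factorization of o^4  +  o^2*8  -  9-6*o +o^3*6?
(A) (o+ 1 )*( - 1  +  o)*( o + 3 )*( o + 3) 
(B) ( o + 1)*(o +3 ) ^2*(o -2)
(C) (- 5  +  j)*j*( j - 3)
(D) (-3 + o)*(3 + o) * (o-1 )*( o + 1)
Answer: A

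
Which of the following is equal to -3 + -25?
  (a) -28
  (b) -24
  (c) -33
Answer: a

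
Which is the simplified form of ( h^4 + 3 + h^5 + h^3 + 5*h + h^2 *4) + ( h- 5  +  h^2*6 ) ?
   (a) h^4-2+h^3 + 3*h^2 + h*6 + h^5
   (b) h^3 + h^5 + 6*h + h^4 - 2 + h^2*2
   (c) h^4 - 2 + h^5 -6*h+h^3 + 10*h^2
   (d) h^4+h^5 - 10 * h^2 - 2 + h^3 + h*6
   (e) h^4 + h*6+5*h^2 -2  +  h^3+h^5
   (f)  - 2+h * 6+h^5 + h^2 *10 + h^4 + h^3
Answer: f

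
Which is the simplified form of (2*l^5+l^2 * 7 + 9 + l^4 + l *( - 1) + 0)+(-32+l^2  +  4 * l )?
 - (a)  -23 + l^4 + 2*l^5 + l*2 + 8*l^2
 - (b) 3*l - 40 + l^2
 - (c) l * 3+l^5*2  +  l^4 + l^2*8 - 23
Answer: c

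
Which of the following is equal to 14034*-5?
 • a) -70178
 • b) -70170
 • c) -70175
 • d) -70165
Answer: b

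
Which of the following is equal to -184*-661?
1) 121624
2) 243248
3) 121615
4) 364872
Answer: 1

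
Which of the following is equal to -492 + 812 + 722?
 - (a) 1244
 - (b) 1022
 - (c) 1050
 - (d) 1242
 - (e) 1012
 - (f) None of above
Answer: f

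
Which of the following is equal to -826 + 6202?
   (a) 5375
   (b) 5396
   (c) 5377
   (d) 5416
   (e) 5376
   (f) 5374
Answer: e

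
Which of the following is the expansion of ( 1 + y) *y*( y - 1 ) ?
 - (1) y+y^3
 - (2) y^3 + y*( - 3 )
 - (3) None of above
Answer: 3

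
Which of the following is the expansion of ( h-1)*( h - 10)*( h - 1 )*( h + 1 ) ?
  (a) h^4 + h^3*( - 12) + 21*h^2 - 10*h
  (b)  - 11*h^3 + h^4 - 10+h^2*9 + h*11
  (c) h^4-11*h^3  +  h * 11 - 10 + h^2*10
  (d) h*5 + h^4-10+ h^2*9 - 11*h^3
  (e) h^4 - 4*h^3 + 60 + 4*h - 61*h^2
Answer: b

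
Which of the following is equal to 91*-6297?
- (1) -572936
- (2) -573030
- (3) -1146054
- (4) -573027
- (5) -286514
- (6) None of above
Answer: 4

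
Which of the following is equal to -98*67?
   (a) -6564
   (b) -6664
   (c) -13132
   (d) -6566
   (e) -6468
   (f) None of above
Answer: d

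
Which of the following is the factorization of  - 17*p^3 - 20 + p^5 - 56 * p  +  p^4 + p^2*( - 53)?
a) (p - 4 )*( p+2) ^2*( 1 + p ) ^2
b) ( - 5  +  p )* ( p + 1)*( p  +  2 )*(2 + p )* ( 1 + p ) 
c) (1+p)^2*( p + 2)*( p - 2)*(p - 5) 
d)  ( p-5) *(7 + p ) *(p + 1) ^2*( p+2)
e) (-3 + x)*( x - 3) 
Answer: b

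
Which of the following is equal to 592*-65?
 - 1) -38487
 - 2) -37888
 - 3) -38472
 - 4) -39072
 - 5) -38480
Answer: 5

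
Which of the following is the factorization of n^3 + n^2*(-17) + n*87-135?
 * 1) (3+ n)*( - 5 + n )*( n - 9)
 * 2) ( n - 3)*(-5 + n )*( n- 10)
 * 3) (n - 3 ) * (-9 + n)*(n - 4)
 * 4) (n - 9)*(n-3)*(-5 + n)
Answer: 4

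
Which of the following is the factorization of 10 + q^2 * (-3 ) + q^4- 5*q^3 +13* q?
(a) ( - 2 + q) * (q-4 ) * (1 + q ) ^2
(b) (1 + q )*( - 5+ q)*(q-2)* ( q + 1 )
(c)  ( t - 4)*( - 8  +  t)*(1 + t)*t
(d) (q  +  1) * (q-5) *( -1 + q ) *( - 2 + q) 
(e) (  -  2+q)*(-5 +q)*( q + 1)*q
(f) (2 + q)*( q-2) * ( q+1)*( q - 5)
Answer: b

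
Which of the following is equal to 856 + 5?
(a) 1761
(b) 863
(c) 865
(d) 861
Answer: d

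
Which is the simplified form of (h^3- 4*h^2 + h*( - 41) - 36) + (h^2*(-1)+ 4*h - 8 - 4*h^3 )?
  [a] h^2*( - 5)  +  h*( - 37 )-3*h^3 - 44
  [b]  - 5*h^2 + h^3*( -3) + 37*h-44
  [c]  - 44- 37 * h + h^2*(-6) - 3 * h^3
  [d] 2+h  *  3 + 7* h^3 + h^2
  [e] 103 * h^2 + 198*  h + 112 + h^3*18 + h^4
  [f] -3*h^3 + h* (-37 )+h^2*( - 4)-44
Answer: a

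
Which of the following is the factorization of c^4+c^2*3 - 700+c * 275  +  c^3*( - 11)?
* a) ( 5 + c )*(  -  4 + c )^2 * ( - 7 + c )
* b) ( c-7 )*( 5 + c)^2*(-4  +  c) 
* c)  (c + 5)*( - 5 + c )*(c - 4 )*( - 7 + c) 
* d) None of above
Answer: c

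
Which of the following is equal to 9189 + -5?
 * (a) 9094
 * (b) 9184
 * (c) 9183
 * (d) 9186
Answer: b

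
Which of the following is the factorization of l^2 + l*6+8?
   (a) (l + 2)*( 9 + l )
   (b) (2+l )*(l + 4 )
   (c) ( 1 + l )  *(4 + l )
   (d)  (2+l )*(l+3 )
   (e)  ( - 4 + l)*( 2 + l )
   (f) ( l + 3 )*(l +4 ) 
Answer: b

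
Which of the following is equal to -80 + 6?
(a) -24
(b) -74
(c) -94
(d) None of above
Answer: b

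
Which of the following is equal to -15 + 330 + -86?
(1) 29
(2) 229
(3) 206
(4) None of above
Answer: 2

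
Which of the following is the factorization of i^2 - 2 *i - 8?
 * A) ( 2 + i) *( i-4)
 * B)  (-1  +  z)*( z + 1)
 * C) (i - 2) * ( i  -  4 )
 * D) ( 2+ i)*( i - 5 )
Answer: A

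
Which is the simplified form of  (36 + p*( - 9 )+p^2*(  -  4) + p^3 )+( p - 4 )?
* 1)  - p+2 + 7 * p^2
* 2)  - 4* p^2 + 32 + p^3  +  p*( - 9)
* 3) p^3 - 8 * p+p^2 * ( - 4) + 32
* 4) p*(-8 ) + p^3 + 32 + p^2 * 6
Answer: 3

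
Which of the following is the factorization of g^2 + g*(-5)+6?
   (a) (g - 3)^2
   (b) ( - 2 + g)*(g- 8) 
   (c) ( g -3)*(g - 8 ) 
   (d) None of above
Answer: d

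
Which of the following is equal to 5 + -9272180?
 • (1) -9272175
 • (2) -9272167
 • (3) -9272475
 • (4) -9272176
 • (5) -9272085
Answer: 1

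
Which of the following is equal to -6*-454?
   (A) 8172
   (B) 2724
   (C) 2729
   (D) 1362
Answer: B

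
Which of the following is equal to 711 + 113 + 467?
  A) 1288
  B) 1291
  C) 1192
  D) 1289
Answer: B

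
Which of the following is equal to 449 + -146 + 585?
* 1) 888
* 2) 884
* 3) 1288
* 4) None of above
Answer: 1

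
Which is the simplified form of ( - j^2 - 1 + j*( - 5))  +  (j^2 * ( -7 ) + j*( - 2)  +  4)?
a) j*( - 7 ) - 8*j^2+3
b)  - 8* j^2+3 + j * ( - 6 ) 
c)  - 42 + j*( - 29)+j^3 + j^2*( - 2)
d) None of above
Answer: a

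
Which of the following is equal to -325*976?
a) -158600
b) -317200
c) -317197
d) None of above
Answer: b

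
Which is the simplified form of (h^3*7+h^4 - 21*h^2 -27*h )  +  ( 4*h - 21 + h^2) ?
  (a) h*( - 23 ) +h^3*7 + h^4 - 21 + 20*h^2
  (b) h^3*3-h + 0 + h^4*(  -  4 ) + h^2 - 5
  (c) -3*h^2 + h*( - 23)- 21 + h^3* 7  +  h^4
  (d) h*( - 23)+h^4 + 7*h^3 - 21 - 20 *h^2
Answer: d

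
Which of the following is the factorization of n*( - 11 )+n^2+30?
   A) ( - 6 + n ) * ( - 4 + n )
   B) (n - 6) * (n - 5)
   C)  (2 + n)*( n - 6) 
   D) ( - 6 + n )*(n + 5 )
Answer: B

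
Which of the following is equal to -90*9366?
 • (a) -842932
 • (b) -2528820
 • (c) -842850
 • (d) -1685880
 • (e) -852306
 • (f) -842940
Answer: f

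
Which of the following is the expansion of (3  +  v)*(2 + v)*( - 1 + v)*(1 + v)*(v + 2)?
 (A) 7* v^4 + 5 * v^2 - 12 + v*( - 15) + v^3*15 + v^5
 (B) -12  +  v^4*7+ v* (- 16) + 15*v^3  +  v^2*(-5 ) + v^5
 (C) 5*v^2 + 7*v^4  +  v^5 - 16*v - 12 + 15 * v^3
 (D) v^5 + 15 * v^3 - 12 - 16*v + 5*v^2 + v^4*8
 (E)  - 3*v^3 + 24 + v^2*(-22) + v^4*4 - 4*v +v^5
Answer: C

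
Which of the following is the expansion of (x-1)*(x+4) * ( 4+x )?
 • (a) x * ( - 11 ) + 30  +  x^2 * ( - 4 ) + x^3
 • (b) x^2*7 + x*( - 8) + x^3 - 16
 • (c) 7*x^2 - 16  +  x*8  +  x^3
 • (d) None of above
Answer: c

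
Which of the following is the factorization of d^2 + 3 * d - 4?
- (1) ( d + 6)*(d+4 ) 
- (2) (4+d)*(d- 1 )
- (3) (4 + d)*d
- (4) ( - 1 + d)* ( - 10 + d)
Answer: 2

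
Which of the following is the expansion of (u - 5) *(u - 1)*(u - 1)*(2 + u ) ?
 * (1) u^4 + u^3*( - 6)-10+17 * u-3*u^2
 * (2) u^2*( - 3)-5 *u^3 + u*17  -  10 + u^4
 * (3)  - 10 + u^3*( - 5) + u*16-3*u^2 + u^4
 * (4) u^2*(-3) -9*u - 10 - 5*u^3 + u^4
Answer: 2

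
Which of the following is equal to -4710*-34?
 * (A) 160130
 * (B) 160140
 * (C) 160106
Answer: B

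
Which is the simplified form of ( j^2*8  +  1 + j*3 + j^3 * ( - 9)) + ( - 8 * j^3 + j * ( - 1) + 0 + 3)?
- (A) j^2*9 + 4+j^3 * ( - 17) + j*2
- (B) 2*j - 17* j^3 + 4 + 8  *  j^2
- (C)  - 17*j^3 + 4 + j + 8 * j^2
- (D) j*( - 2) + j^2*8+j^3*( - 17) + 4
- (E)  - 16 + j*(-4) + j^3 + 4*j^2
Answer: B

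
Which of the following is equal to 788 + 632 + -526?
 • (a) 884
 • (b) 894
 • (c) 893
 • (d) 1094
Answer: b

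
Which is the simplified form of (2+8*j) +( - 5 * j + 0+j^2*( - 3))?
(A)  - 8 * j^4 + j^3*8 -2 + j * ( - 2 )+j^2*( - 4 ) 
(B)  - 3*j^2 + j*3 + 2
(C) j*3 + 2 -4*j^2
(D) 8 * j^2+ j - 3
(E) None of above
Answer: B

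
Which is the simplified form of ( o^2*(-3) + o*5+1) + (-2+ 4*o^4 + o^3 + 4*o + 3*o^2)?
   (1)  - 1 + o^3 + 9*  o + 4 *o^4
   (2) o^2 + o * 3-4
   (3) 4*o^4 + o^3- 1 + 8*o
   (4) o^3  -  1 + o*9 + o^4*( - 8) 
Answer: 1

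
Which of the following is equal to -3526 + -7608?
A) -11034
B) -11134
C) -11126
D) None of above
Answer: B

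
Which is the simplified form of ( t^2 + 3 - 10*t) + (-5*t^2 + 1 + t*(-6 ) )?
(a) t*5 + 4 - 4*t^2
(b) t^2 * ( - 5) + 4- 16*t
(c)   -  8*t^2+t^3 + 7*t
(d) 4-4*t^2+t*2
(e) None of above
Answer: e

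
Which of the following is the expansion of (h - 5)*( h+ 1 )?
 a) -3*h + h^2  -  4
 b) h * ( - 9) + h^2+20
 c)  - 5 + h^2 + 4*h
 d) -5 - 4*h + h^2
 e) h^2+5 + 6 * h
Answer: d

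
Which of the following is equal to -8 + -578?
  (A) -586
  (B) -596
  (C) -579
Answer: A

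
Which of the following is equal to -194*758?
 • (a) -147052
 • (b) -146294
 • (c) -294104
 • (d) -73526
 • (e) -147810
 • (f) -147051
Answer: a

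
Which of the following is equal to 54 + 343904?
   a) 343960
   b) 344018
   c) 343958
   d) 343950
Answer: c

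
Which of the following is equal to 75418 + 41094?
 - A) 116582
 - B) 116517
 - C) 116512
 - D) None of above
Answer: C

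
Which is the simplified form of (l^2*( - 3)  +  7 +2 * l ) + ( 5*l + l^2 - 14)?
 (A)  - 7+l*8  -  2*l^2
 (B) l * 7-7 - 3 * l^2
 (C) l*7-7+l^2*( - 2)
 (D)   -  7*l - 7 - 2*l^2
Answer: C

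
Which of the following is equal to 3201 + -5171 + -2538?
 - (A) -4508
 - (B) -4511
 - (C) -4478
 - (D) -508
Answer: A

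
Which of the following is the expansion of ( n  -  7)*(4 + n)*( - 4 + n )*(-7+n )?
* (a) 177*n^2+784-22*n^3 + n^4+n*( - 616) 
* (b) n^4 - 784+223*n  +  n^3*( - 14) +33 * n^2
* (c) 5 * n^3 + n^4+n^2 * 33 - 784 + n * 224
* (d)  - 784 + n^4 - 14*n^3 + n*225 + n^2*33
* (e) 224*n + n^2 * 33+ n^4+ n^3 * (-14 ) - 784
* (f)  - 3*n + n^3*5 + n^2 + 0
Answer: e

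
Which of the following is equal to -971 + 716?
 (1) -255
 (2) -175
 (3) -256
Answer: 1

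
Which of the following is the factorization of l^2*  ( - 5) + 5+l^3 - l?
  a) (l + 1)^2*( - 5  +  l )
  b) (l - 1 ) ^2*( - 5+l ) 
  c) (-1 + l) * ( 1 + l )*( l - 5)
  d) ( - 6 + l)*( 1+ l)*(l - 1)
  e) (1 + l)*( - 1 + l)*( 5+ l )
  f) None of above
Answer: c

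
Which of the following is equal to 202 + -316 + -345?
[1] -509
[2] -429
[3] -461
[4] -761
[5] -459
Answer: 5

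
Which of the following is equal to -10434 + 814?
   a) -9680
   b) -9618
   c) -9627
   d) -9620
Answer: d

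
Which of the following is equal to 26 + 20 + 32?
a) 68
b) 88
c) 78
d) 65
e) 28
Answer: c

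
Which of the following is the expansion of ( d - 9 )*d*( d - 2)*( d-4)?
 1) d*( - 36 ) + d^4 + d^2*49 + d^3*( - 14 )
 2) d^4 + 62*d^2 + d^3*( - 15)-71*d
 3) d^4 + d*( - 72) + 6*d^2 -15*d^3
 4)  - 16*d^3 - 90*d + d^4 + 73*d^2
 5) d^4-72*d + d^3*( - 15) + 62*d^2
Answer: 5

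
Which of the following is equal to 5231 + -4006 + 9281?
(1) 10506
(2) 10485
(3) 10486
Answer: 1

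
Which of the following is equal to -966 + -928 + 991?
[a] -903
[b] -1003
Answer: a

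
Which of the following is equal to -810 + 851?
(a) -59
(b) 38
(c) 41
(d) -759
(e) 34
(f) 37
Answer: c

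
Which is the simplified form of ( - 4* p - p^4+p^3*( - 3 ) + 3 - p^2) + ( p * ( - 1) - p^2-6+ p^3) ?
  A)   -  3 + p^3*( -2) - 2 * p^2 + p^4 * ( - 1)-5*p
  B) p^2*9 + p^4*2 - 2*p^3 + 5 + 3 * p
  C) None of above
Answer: A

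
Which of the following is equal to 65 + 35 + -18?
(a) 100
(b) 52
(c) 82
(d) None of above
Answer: c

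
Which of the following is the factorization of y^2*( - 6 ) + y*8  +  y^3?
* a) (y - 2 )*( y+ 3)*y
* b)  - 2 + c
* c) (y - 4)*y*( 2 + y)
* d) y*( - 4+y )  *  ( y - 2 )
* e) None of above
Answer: d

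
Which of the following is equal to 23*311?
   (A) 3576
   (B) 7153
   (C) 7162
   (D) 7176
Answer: B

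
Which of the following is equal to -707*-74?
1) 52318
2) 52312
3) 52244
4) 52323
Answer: 1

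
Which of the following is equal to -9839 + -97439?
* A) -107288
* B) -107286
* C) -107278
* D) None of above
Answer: C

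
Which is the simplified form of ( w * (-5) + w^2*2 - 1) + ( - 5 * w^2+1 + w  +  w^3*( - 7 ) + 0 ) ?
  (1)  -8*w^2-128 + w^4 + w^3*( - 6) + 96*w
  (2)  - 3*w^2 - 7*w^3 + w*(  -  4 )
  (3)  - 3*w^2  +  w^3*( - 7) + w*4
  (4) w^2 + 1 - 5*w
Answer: 2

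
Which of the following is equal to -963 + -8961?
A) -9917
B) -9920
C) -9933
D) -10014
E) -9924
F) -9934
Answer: E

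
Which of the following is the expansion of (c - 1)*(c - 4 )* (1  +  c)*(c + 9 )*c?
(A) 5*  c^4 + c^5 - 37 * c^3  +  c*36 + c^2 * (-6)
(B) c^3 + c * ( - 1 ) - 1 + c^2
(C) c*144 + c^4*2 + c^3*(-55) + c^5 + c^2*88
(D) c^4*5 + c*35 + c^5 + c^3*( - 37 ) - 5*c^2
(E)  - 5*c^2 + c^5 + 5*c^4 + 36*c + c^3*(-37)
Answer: E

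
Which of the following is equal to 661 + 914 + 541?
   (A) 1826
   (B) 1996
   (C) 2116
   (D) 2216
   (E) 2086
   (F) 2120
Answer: C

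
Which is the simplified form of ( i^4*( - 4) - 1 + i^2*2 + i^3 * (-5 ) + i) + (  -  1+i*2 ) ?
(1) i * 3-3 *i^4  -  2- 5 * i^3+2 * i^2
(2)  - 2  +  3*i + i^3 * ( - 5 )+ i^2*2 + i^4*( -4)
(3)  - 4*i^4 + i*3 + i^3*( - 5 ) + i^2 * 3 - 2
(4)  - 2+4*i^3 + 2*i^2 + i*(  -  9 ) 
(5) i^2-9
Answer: 2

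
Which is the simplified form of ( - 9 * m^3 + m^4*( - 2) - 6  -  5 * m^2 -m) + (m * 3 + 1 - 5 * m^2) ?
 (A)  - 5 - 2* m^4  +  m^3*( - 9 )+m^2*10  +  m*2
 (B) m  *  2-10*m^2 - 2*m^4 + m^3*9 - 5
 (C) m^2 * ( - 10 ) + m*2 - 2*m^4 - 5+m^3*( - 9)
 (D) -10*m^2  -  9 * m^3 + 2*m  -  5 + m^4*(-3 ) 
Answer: C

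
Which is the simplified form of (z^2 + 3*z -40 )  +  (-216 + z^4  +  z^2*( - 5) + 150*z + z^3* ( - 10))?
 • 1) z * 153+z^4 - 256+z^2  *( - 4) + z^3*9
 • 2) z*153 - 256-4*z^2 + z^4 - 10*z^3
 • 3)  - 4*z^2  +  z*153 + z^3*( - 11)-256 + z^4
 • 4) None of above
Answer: 2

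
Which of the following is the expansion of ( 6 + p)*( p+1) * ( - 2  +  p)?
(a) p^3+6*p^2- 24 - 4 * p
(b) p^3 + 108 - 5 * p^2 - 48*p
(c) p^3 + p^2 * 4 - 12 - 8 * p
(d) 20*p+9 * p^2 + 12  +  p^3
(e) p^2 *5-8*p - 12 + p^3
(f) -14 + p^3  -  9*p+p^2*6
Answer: e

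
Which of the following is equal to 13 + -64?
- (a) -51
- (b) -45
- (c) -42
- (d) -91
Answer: a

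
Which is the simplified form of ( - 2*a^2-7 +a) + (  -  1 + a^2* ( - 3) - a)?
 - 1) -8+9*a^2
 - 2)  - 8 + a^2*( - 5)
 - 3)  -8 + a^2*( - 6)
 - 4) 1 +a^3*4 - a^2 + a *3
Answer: 2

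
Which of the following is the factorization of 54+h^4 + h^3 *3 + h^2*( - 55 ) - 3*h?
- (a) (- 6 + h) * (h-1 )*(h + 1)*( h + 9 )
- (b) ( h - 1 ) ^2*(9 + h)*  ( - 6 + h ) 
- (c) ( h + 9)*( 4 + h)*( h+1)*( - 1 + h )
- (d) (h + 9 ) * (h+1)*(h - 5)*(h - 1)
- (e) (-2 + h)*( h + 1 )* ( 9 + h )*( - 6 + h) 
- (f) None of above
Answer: a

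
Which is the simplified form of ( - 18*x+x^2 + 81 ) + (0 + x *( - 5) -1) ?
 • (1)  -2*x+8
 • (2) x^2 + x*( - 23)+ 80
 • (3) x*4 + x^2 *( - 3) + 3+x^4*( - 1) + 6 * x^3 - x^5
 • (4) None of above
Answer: 2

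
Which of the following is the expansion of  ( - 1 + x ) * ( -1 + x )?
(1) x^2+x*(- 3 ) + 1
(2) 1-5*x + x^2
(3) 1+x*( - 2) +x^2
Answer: 3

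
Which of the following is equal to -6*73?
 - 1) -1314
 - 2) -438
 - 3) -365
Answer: 2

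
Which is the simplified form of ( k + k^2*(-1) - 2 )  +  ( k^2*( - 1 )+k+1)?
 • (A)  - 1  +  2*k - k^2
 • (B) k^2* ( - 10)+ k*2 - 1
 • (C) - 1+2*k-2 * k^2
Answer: C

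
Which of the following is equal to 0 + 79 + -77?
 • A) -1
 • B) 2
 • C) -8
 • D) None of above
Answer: B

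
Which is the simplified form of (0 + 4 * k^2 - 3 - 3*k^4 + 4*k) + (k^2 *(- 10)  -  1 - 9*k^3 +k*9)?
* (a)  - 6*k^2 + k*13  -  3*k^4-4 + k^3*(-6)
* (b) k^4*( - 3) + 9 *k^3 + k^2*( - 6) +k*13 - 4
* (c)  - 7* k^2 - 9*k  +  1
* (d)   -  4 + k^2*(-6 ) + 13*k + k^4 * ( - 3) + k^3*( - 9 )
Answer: d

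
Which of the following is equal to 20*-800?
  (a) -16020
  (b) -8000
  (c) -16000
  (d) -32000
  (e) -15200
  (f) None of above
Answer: c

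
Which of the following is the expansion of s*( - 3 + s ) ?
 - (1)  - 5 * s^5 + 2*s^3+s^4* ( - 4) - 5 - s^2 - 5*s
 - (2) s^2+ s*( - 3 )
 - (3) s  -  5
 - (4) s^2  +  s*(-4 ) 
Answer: 2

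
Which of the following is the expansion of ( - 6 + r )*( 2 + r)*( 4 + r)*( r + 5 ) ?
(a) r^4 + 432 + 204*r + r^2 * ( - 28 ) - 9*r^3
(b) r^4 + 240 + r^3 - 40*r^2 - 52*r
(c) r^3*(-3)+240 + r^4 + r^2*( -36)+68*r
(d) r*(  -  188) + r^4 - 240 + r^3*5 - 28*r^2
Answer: d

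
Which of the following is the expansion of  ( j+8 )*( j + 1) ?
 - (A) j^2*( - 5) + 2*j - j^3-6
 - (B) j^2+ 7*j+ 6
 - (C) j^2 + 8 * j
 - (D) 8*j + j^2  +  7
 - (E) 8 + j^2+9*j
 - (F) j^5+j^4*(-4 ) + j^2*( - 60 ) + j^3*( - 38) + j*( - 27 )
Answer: E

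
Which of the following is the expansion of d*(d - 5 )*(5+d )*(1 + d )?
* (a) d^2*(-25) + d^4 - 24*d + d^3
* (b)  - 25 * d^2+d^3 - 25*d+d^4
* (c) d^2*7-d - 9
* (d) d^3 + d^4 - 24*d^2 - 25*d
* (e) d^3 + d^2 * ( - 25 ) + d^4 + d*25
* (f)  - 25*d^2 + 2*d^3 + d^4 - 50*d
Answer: b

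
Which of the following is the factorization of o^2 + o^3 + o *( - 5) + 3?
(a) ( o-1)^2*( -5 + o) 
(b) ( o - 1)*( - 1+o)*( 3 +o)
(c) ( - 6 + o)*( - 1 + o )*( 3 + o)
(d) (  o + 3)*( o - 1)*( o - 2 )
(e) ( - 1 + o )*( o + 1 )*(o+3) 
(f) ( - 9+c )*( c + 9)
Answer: b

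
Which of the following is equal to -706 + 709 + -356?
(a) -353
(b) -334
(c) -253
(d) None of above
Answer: a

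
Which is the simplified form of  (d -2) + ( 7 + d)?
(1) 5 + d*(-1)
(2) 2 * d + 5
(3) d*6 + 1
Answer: 2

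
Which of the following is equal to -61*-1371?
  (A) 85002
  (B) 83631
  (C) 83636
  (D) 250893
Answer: B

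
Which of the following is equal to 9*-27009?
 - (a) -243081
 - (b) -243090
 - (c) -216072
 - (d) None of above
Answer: a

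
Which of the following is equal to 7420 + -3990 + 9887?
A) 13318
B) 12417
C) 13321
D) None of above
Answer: D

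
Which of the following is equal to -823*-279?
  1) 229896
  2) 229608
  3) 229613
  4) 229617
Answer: 4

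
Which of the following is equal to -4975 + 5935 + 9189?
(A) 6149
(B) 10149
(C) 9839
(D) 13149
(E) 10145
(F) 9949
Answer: B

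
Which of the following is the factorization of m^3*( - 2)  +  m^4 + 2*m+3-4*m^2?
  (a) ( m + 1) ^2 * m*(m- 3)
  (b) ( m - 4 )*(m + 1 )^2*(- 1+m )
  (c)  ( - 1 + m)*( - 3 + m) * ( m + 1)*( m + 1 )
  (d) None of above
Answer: c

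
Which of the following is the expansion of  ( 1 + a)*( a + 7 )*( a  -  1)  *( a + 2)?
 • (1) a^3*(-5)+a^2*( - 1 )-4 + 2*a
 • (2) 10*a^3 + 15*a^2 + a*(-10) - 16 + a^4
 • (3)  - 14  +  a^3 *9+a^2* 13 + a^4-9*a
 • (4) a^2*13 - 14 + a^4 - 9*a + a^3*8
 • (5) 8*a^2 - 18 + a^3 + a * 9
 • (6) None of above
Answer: 3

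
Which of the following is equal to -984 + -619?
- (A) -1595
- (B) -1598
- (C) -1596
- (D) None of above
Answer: D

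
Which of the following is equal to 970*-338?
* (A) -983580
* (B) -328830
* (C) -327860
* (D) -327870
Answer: C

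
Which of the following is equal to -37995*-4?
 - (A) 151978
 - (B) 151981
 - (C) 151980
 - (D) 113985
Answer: C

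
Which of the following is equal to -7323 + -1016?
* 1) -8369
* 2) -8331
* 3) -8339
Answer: 3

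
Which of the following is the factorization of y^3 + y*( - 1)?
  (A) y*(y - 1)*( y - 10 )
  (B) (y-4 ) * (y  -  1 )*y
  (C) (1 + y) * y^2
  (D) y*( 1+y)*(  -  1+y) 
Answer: D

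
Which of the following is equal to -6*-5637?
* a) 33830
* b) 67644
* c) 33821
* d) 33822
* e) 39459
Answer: d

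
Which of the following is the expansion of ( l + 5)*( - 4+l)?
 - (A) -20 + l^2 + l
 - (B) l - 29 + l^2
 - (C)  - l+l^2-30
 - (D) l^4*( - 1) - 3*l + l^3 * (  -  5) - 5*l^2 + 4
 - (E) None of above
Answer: A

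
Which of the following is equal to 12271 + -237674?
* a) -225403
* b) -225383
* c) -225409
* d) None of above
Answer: a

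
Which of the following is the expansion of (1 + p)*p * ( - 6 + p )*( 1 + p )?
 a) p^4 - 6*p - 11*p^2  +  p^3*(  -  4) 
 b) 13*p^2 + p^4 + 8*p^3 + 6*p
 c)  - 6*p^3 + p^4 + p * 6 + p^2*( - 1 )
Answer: a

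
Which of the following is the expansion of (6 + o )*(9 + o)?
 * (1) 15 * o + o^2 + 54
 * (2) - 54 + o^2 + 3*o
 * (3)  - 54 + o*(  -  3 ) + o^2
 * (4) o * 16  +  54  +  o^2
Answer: 1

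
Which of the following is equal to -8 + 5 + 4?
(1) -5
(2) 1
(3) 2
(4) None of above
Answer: 2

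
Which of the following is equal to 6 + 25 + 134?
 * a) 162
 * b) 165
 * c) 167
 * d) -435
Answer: b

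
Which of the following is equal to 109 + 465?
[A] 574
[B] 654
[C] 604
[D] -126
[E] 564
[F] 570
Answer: A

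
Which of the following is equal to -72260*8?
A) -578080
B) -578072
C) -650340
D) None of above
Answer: A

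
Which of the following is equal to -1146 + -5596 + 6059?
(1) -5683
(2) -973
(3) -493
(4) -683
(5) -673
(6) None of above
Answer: 4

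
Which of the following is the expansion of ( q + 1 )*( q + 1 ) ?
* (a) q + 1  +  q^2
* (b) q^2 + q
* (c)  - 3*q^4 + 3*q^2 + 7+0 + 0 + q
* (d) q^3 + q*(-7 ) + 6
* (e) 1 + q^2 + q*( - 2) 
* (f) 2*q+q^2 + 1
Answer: f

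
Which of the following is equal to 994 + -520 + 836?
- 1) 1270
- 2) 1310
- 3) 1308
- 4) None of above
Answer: 2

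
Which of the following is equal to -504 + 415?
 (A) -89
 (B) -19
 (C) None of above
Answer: A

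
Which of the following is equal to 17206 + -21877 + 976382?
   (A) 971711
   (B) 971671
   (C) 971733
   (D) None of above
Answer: A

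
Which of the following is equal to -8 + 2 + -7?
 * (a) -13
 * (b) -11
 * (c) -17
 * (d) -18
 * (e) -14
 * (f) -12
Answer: a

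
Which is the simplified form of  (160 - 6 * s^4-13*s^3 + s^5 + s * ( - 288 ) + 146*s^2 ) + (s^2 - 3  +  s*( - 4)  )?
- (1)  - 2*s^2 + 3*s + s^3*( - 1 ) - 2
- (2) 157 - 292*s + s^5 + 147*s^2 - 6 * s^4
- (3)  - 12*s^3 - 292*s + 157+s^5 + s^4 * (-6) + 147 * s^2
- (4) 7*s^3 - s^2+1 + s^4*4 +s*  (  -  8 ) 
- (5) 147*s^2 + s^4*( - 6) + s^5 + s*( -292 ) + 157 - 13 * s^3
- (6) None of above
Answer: 5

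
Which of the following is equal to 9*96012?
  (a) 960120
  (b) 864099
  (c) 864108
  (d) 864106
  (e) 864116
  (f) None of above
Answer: c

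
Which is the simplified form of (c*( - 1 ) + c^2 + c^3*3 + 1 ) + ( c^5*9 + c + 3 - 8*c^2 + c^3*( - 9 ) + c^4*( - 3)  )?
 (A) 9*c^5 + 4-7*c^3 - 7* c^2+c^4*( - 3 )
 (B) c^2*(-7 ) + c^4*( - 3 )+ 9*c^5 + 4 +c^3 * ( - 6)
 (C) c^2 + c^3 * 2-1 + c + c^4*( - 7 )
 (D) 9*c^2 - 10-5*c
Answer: B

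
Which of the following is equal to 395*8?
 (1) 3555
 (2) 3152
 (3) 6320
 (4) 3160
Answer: 4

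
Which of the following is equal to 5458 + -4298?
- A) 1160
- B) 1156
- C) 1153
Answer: A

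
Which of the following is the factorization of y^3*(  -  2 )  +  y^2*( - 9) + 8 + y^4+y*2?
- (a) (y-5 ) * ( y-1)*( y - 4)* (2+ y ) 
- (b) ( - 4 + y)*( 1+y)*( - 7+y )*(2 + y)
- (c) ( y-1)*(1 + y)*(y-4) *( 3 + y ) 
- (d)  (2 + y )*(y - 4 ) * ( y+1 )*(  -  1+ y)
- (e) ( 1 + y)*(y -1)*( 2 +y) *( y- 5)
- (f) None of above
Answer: d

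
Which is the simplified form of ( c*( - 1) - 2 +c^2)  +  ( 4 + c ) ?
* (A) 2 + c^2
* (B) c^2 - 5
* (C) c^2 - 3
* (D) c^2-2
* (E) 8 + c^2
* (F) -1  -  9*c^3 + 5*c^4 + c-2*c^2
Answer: A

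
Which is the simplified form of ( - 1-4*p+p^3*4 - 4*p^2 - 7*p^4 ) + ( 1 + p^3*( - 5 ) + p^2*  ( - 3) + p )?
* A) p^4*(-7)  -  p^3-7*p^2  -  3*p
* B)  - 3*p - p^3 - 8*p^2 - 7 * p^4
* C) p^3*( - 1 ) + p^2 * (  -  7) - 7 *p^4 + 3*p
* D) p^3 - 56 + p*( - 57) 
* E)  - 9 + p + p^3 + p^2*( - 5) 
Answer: A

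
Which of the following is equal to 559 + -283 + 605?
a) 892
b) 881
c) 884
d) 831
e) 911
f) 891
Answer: b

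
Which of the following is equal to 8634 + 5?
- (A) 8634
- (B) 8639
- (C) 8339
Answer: B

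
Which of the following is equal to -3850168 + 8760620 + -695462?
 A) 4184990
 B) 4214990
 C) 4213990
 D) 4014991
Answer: B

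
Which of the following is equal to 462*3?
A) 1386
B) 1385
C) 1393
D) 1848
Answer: A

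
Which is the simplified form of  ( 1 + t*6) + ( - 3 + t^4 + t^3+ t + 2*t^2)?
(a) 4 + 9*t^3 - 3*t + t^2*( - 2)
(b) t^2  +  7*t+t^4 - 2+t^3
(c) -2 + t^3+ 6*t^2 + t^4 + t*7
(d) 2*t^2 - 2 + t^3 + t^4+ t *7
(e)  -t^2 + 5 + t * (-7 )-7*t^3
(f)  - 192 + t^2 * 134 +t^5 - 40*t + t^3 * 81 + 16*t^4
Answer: d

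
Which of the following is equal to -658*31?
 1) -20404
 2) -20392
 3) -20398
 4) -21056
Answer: 3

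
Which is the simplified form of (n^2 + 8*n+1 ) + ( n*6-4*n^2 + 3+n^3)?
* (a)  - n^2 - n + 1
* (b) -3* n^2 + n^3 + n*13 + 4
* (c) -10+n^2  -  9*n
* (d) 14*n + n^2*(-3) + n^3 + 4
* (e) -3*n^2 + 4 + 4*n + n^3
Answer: d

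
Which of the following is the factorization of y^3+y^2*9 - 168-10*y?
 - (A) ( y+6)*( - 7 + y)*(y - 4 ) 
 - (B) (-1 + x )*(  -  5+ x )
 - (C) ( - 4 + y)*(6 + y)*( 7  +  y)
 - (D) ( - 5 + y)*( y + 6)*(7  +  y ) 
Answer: C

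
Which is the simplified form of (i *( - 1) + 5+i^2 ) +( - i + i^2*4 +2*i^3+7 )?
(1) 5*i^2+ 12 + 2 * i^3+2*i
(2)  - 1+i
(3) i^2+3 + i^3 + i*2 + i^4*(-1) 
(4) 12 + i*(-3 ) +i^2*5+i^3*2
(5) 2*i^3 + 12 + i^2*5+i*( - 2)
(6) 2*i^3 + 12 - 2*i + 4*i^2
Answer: 5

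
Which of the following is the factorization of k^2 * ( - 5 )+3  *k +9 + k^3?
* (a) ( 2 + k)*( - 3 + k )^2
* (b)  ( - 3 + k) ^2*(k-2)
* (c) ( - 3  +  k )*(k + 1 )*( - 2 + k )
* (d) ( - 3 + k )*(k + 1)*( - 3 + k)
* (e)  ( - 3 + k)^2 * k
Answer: d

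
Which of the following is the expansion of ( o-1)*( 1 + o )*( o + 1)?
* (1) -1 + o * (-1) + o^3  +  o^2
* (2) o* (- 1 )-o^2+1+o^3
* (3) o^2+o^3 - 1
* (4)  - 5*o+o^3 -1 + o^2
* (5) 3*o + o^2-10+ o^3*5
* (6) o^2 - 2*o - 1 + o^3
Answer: 1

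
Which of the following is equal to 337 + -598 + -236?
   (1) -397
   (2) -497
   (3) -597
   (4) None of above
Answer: 2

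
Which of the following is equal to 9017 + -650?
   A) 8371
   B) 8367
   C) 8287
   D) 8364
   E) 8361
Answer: B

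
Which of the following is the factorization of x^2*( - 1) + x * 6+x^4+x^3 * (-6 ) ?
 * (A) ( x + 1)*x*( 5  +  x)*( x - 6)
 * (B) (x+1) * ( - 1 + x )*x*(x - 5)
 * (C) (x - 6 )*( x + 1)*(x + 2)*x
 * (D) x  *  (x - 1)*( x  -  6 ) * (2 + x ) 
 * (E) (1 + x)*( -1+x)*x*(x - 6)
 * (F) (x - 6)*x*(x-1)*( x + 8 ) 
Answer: E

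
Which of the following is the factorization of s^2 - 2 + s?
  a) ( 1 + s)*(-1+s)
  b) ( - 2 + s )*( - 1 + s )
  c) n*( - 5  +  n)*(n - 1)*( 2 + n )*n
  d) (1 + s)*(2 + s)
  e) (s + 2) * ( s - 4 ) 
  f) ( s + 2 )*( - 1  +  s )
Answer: f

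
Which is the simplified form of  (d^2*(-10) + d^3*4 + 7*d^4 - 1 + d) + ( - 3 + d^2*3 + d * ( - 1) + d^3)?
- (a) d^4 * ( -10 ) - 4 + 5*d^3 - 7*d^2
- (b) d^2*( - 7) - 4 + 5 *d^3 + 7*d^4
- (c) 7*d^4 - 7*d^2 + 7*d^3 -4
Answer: b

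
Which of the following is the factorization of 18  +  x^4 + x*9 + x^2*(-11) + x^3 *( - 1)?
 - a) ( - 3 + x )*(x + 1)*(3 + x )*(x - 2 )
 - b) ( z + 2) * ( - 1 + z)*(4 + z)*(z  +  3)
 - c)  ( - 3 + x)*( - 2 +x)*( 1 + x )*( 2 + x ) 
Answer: a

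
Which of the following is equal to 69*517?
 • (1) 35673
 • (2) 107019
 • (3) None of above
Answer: 1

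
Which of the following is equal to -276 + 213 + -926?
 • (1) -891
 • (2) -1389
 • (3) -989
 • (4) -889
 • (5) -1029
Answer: 3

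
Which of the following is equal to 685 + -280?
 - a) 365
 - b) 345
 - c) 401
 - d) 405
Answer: d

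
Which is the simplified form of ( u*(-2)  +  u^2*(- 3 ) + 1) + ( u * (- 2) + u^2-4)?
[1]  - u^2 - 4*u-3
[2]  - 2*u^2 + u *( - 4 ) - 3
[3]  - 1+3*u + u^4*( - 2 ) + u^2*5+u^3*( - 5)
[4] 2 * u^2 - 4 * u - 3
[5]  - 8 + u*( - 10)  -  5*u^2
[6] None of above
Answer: 2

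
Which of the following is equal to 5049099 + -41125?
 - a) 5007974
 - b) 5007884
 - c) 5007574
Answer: a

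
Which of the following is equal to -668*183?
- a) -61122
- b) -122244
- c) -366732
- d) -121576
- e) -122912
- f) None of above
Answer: b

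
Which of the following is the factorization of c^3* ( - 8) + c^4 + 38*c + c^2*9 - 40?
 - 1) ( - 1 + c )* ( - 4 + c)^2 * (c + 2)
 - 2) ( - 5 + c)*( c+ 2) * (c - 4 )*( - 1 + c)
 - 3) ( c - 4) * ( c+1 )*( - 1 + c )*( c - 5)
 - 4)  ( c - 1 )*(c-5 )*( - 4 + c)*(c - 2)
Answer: 2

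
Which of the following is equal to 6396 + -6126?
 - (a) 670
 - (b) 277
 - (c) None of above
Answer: c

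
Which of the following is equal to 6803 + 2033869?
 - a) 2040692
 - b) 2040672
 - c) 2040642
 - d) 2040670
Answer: b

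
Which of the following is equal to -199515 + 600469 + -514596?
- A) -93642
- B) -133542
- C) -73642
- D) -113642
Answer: D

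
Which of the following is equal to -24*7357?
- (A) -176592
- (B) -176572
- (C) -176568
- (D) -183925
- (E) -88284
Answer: C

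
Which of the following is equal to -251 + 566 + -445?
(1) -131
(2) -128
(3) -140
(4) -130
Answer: 4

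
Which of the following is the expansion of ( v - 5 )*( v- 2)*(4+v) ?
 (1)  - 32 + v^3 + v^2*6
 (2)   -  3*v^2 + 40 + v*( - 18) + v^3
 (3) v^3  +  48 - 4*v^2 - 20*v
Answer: 2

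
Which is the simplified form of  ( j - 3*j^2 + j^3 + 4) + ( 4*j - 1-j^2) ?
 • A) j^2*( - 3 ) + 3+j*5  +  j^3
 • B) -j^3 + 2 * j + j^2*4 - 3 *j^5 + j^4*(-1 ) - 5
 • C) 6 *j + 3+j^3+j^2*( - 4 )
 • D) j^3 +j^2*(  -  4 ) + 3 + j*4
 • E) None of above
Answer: E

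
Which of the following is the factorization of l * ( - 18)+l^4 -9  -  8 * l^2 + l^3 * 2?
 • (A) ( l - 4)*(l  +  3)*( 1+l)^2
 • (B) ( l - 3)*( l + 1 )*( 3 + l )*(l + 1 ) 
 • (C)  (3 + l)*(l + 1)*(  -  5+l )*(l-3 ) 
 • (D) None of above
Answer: B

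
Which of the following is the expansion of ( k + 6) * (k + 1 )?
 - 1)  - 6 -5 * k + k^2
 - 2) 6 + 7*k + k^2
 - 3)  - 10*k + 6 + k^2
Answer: 2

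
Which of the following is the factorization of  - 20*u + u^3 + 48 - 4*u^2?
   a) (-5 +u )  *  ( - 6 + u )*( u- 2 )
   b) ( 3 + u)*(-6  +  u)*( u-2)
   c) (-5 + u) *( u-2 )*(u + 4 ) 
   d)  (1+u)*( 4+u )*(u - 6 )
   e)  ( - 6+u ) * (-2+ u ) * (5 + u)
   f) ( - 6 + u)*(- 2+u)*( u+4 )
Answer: f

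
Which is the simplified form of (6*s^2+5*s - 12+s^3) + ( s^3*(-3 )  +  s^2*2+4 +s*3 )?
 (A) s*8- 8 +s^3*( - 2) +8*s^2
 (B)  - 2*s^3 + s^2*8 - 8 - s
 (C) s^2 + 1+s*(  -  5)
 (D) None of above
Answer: A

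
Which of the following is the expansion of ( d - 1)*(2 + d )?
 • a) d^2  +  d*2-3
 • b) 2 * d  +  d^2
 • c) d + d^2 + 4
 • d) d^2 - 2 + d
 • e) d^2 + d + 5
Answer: d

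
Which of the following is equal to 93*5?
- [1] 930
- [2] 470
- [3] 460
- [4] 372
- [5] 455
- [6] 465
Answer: 6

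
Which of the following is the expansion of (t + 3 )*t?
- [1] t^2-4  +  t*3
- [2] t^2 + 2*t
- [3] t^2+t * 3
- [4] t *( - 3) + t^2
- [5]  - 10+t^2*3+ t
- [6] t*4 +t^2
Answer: 3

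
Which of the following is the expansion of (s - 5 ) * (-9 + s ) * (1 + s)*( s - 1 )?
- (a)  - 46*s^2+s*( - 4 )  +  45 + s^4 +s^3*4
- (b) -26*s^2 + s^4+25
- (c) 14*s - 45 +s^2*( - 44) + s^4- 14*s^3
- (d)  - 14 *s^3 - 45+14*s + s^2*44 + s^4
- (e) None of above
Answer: d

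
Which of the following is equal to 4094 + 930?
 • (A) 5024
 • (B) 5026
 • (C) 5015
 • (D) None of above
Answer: A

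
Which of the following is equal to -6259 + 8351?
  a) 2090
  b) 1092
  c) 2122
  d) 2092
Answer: d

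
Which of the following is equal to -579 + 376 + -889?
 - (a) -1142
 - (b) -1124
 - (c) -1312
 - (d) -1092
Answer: d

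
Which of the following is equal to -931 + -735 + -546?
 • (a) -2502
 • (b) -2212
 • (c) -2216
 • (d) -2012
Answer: b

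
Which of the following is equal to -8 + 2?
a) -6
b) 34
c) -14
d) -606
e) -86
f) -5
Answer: a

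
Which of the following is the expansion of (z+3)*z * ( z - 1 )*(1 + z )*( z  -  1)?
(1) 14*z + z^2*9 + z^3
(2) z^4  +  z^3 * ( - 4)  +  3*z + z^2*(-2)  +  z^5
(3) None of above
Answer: 3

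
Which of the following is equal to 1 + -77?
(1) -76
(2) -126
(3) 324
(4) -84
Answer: 1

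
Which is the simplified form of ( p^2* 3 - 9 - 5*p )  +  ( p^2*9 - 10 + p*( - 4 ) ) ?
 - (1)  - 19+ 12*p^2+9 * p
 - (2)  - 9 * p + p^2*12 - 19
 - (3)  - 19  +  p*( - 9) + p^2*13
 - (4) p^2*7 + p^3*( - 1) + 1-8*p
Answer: 2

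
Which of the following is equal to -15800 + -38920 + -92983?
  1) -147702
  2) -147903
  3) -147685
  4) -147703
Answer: 4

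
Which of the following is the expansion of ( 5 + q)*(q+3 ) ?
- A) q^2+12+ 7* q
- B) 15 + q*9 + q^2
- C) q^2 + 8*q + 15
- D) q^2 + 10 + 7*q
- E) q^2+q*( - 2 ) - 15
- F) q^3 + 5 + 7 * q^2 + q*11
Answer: C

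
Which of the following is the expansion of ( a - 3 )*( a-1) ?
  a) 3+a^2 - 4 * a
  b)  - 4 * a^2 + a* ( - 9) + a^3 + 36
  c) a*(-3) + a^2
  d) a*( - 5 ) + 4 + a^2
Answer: a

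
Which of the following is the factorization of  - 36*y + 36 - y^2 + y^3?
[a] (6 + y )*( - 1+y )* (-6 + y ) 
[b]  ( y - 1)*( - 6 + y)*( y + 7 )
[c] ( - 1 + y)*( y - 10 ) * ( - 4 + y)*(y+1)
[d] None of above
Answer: a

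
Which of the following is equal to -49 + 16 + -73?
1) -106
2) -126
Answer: 1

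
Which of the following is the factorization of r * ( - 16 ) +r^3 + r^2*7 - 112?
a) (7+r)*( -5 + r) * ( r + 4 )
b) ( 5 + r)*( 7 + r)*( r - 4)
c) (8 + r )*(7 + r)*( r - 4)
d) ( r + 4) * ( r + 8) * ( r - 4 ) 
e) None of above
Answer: e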